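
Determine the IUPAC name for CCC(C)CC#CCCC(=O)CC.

9-methylundec-6-yn-3-one

Counting along the main chain through the carbonyl and the multiple bond gives 11 carbons: the parent is undecane.
The principal characteristic group is a ketone (C=O on an internal carbon), named with the suffix -one.
The chain contains a C≡C triple bond, so the unsaturation ending is -yne.
The numbering direction is chosen so that numbering from this end puts the carbonyl group at C-3 rather than C-9.
This places the carbonyl at C-3; the triple bond between C-6 and C-7; a methyl group at C-9.
The name is 9-methylundec-6-yn-3-one.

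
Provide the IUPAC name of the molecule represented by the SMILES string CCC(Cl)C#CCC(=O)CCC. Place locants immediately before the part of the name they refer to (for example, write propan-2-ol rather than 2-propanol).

Counting along the main chain through the carbonyl and the multiple bond gives 10 carbons: the parent is decane.
The highest-priority functional group is a ketone (C=O on an internal carbon), so the name ends in -one.
The chain contains a C≡C triple bond, so the unsaturation ending is -yne.
Number the chain so that numbering from this end puts the carbonyl group at C-4 rather than C-7.
That gives the carbonyl at C-4; the triple bond between C-6 and C-7; a chloro group at C-8.
The name is 8-chlorodec-6-yn-4-one.

8-chlorodec-6-yn-4-one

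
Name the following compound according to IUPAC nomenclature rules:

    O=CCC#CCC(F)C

6-fluorohept-3-ynal

The longest carbon chain that includes the –CHO group and the multiple bond has 7 carbons, so the parent hydride is heptane.
The principal characteristic group is an aldehyde (terminal –CHO), named with the suffix -al.
The chain contains a C≡C triple bond, so the unsaturation ending is -yne.
Choose the numbering such that the aldehyde carbon is C-1 by definition.
This places the triple bond between C-3 and C-4; a fluoro group at C-6.
The name is 6-fluorohept-3-ynal.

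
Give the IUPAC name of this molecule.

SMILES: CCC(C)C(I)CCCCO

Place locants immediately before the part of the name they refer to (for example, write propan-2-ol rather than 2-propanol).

5-iodo-6-methyloctan-1-ol

Counting along the main chain through the –OH group gives 8 carbons: the parent is octane.
The highest-priority functional group is an alcohol (–OH), so the name ends in -ol.
Choose the numbering such that numbering from this end puts the hydroxyl group at C-1 rather than C-8.
That gives the hydroxyl at C-1; an iodo group at C-5; a methyl group at C-6.
Substituent prefixes are cited in alphabetical order (multiplying prefixes like di-/tri- are ignored for ordering).
Putting it together: 5-iodo-6-methyloctan-1-ol.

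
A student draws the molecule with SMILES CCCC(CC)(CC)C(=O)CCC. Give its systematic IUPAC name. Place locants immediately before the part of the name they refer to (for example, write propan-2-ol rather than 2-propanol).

5,5-diethyloctan-4-one

The longest chain bearing the carbonyl is 8 carbons long (octane).
The principal characteristic group is a ketone (C=O on an internal carbon), named with the suffix -one.
The numbering direction is chosen so that numbering from this end puts the carbonyl group at C-4 rather than C-5.
This places the carbonyl at C-4; two ethyl groups at C-5.
Putting it together: 5,5-diethyloctan-4-one.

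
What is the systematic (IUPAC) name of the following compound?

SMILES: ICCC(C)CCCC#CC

The longest carbon chain that includes the multiple bond has 9 carbons, so the parent hydride is nonane.
The chain contains a C≡C triple bond, so the unsaturation ending is -yne.
Choose the numbering such that numbering from this end puts the triple bond at C-2 rather than C-7.
With this numbering: the triple bond between C-2 and C-3; an iodo group at C-9; a methyl group at C-7.
Substituent prefixes are cited in alphabetical order (multiplying prefixes like di-/tri- are ignored for ordering).
Putting it together: 9-iodo-7-methylnon-2-yne.

9-iodo-7-methylnon-2-yne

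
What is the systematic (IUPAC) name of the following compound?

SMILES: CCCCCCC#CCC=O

dec-3-ynal

The longest chain bearing the –CHO group and the multiple bond is 10 carbons long (decane).
The highest-priority functional group is an aldehyde (terminal –CHO), so the name ends in -al.
The chain contains a C≡C triple bond, so the unsaturation ending is -yne.
Choose the numbering such that the aldehyde carbon is C-1 by definition.
That gives the triple bond between C-3 and C-4.
Assembling the pieces gives dec-3-ynal.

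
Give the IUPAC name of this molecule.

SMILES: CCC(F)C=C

The longest chain bearing the multiple bond is 5 carbons long (pentane).
There is one C=C double bond, indicated by the ending -ene.
Choose the numbering such that numbering from this end puts the double bond at C-1 rather than C-4.
With this numbering: the double bond between C-1 and C-2; a fluoro group at C-3.
The name is 3-fluoropent-1-ene.

3-fluoropent-1-ene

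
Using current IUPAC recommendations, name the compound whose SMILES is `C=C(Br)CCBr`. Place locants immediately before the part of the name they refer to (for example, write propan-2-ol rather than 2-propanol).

2,4-dibromobut-1-ene

The longest carbon chain that includes the multiple bond has 4 carbons, so the parent hydride is butane.
There is one C=C double bond, indicated by the ending -ene.
Number the chain so that numbering from this end puts the double bond at C-1 rather than C-3.
With this numbering: the double bond between C-1 and C-2; bromo groups at C-2 and C-4.
Assembling the pieces gives 2,4-dibromobut-1-ene.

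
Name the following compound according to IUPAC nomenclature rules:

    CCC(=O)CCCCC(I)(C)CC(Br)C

The longest chain bearing the carbonyl is 11 carbons long (undecane).
A ketone (C=O on an internal carbon) is the principal characteristic group, giving the suffix -one.
The numbering direction is chosen so that numbering from this end puts the carbonyl group at C-3 rather than C-9.
With this numbering: the carbonyl at C-3; a bromo group at C-10; an iodo group at C-8; a methyl group at C-8.
Substituent prefixes are cited in alphabetical order (multiplying prefixes like di-/tri- are ignored for ordering).
The name is 10-bromo-8-iodo-8-methylundecan-3-one.

10-bromo-8-iodo-8-methylundecan-3-one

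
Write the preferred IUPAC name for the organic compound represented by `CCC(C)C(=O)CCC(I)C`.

7-iodo-3-methyloctan-4-one

The longest chain bearing the carbonyl is 8 carbons long (octane).
A ketone (C=O on an internal carbon) is the principal characteristic group, giving the suffix -one.
Choose the numbering such that numbering from this end puts the carbonyl group at C-4 rather than C-5.
With this numbering: the carbonyl at C-4; an iodo group at C-7; a methyl group at C-3.
The substituents are ordered alphabetically, ignoring any di-/tri- multipliers.
Assembling the pieces gives 7-iodo-3-methyloctan-4-one.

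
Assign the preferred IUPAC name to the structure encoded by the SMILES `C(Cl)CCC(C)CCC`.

The longest continuous carbon chain has 7 atoms, so the parent hydride is heptane.
Choose the numbering such that the substituent locant set {1,4} is lower than {4,7} at the first point of difference.
This places a chloro group at C-1; a methyl group at C-4.
Prefixes are listed alphabetically: chloro, methyl.
Assembling the pieces gives 1-chloro-4-methylheptane.

1-chloro-4-methylheptane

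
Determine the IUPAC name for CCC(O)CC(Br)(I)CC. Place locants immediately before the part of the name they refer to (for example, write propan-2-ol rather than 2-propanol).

5-bromo-5-iodoheptan-3-ol

The longest chain bearing the –OH group is 7 carbons long (heptane).
The principal characteristic group is an alcohol (–OH), named with the suffix -ol.
Choose the numbering such that numbering from this end puts the hydroxyl group at C-3 rather than C-5.
This places the hydroxyl at C-3; a bromo group at C-5; an iodo group at C-5.
The substituents are ordered alphabetically, ignoring any di-/tri- multipliers.
The name is 5-bromo-5-iodoheptan-3-ol.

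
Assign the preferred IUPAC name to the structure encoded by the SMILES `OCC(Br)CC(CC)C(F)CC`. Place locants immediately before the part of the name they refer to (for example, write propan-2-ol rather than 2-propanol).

2-bromo-4-ethyl-5-fluoroheptan-1-ol

The longest chain bearing the –OH group is 7 carbons long (heptane).
The principal characteristic group is an alcohol (–OH), named with the suffix -ol.
The numbering direction is chosen so that numbering from this end puts the hydroxyl group at C-1 rather than C-7.
This places the hydroxyl at C-1; a bromo group at C-2; an ethyl group at C-4; a fluoro group at C-5.
Prefixes are listed alphabetically: bromo, ethyl, fluoro.
Assembling the pieces gives 2-bromo-4-ethyl-5-fluoroheptan-1-ol.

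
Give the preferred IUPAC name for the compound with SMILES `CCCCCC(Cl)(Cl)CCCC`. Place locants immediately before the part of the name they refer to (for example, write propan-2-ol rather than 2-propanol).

5,5-dichlorodecane

The longest continuous carbon chain has 10 atoms, so the parent hydride is decane.
The numbering direction is chosen so that the substituent locant set {5,5} is lower than {6,6} at the first point of difference.
This places two chloro groups at C-5.
Putting it together: 5,5-dichlorodecane.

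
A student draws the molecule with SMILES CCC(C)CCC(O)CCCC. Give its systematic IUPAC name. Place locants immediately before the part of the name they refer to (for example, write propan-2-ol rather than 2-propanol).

8-methyldecan-5-ol

Counting along the main chain through the –OH group gives 10 carbons: the parent is decane.
An alcohol (–OH) is the principal characteristic group, giving the suffix -ol.
Number the chain so that numbering from this end puts the hydroxyl group at C-5 rather than C-6.
With this numbering: the hydroxyl at C-5; a methyl group at C-8.
The name is 8-methyldecan-5-ol.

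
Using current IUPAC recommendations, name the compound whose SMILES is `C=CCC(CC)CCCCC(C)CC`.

4-ethyl-9-methylundec-1-ene

The longest chain bearing the multiple bond is 11 carbons long (undecane).
The chain contains a C=C double bond, so the unsaturation ending is -ene.
The numbering direction is chosen so that numbering from this end puts the double bond at C-1 rather than C-10.
That gives the double bond between C-1 and C-2; an ethyl group at C-4; a methyl group at C-9.
The substituents are ordered alphabetically, ignoring any di-/tri- multipliers.
Putting it together: 4-ethyl-9-methylundec-1-ene.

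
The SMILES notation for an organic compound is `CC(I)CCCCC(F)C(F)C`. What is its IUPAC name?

The longest continuous carbon chain has 9 atoms, so the parent hydride is nonane.
The numbering direction is chosen so that the substituent locant set {2,3,8} is lower than {2,7,8} at the first point of difference.
This places fluoro groups at C-2 and C-3; an iodo group at C-8.
Substituent prefixes are cited in alphabetical order (multiplying prefixes like di-/tri- are ignored for ordering).
The name is 2,3-difluoro-8-iodononane.

2,3-difluoro-8-iodononane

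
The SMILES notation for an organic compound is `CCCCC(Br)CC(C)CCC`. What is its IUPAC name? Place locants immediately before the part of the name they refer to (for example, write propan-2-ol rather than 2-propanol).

The longest carbon chain is 10 atoms: the parent is decane.
The numbering direction is chosen so that the substituent locant set {4,6} is lower than {5,7} at the first point of difference.
This places a bromo group at C-6; a methyl group at C-4.
The substituents are ordered alphabetically, ignoring any di-/tri- multipliers.
The name is 6-bromo-4-methyldecane.

6-bromo-4-methyldecane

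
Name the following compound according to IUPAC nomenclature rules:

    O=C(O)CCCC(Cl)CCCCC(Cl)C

The longest carbon chain that includes the –COOH group has 11 carbons, so the parent hydride is undecane.
The principal characteristic group is a carboxylic acid (terminal –COOH), named with the suffix -oic acid.
Number the chain so that the carboxylic acid carbon is C-1 by definition.
This places chloro groups at C-5 and C-10.
Assembling the pieces gives 5,10-dichloroundecanoic acid.

5,10-dichloroundecanoic acid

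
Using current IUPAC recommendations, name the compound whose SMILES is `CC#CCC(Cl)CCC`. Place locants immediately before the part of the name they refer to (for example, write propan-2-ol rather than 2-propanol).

5-chlorooct-2-yne

The longest chain bearing the multiple bond is 8 carbons long (octane).
A C≡C triple bond in the chain gives the infix -yne-.
The numbering direction is chosen so that numbering from this end puts the triple bond at C-2 rather than C-6.
That gives the triple bond between C-2 and C-3; a chloro group at C-5.
Assembling the pieces gives 5-chlorooct-2-yne.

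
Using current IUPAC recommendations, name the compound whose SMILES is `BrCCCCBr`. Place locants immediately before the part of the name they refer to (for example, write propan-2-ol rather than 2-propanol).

1,4-dibromobutane

The parent chain contains 4 carbons (butane).
The molecule is symmetric, so either numbering direction gives the same locants.
That gives bromo groups at C-1 and C-4.
Putting it together: 1,4-dibromobutane.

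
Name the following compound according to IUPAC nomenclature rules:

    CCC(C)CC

3-methylpentane

The longest continuous carbon chain has 5 atoms, so the parent hydride is pentane.
Both numbering directions give the same locant set; either may be used.
This places a methyl group at C-3.
Putting it together: 3-methylpentane.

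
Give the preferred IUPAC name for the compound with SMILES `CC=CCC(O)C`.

The longest carbon chain that includes the –OH group and the multiple bond has 6 carbons, so the parent hydride is hexane.
The highest-priority functional group is an alcohol (–OH), so the name ends in -ol.
There is one C=C double bond, indicated by the ending -ene.
The numbering direction is chosen so that numbering from this end puts the hydroxyl group at C-2 rather than C-5.
This places the hydroxyl at C-2; the double bond between C-4 and C-5.
The name is hex-4-en-2-ol.

hex-4-en-2-ol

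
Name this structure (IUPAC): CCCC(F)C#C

The longest carbon chain that includes the multiple bond has 6 carbons, so the parent hydride is hexane.
A C≡C triple bond in the chain gives the infix -yne-.
The numbering direction is chosen so that numbering from this end puts the triple bond at C-1 rather than C-5.
This places the triple bond between C-1 and C-2; a fluoro group at C-3.
Assembling the pieces gives 3-fluorohex-1-yne.

3-fluorohex-1-yne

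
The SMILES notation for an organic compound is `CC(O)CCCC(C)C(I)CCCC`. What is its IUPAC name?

7-iodo-6-methylundecan-2-ol

The longest carbon chain that includes the –OH group has 11 carbons, so the parent hydride is undecane.
An alcohol (–OH) is the principal characteristic group, giving the suffix -ol.
Choose the numbering such that numbering from this end puts the hydroxyl group at C-2 rather than C-10.
This places the hydroxyl at C-2; an iodo group at C-7; a methyl group at C-6.
Prefixes are listed alphabetically: iodo, methyl.
Assembling the pieces gives 7-iodo-6-methylundecan-2-ol.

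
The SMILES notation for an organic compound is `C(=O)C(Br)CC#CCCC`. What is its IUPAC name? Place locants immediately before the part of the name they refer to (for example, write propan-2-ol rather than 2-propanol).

2-bromooct-4-ynal

Counting along the main chain through the –CHO group and the multiple bond gives 8 carbons: the parent is octane.
An aldehyde (terminal –CHO) is the principal characteristic group, giving the suffix -al.
There is one C≡C triple bond, indicated by the ending -yne.
Choose the numbering such that the aldehyde carbon is C-1 by definition.
This places the triple bond between C-4 and C-5; a bromo group at C-2.
The name is 2-bromooct-4-ynal.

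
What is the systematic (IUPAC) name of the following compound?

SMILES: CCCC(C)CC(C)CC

The longest carbon chain is 8 atoms: the parent is octane.
Choose the numbering such that the substituent locant set {3,5} is lower than {4,6} at the first point of difference.
This places methyl groups at C-3 and C-5.
Assembling the pieces gives 3,5-dimethyloctane.

3,5-dimethyloctane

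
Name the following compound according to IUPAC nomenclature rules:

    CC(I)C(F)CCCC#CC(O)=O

The longest chain bearing the –COOH group and the multiple bond is 9 carbons long (nonane).
The highest-priority functional group is a carboxylic acid (terminal –COOH), so the name ends in -oic acid.
A C≡C triple bond in the chain gives the infix -yne-.
Choose the numbering such that the carboxylic acid carbon is C-1 by definition.
With this numbering: the triple bond between C-2 and C-3; a fluoro group at C-7; an iodo group at C-8.
Substituent prefixes are cited in alphabetical order (multiplying prefixes like di-/tri- are ignored for ordering).
Assembling the pieces gives 7-fluoro-8-iodonon-2-ynoic acid.

7-fluoro-8-iodonon-2-ynoic acid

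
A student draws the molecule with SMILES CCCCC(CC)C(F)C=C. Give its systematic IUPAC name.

The longest carbon chain that includes the multiple bond has 8 carbons, so the parent hydride is octane.
A C=C double bond in the chain gives the infix -ene-.
The numbering direction is chosen so that numbering from this end puts the double bond at C-1 rather than C-7.
This places the double bond between C-1 and C-2; an ethyl group at C-4; a fluoro group at C-3.
Substituent prefixes are cited in alphabetical order (multiplying prefixes like di-/tri- are ignored for ordering).
Assembling the pieces gives 4-ethyl-3-fluorooct-1-ene.

4-ethyl-3-fluorooct-1-ene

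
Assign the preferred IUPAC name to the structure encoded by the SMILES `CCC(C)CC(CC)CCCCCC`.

5-ethyl-3-methylundecane

The longest continuous carbon chain has 11 atoms, so the parent hydride is undecane.
Choose the numbering such that the substituent locant set {3,5} is lower than {7,9} at the first point of difference.
This places an ethyl group at C-5; a methyl group at C-3.
Substituent prefixes are cited in alphabetical order (multiplying prefixes like di-/tri- are ignored for ordering).
Assembling the pieces gives 5-ethyl-3-methylundecane.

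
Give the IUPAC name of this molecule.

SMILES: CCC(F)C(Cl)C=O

2-chloro-3-fluoropentanal

Counting along the main chain through the –CHO group gives 5 carbons: the parent is pentane.
An aldehyde (terminal –CHO) is the principal characteristic group, giving the suffix -al.
Number the chain so that the aldehyde carbon is C-1 by definition.
That gives a chloro group at C-2; a fluoro group at C-3.
Prefixes are listed alphabetically: chloro, fluoro.
Assembling the pieces gives 2-chloro-3-fluoropentanal.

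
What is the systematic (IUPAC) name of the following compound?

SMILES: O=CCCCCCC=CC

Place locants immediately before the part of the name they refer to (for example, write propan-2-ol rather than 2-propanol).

The longest chain bearing the –CHO group and the multiple bond is 9 carbons long (nonane).
The highest-priority functional group is an aldehyde (terminal –CHO), so the name ends in -al.
A C=C double bond in the chain gives the infix -ene-.
Number the chain so that the aldehyde carbon is C-1 by definition.
This places the double bond between C-7 and C-8.
Assembling the pieces gives non-7-enal.

non-7-enal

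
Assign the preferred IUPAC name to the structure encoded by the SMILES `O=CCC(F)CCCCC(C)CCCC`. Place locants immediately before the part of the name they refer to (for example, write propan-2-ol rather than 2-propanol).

Counting along the main chain through the –CHO group gives 12 carbons: the parent is dodecane.
The principal characteristic group is an aldehyde (terminal –CHO), named with the suffix -al.
Choose the numbering such that the aldehyde carbon is C-1 by definition.
This places a fluoro group at C-3; a methyl group at C-8.
Prefixes are listed alphabetically: fluoro, methyl.
Putting it together: 3-fluoro-8-methyldodecanal.

3-fluoro-8-methyldodecanal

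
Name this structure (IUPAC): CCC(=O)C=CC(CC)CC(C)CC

The longest carbon chain that includes the carbonyl and the multiple bond has 10 carbons, so the parent hydride is decane.
A ketone (C=O on an internal carbon) is the principal characteristic group, giving the suffix -one.
The chain contains a C=C double bond, so the unsaturation ending is -ene.
Choose the numbering such that numbering from this end puts the carbonyl group at C-3 rather than C-8.
This places the carbonyl at C-3; the double bond between C-4 and C-5; an ethyl group at C-6; a methyl group at C-8.
The substituents are ordered alphabetically, ignoring any di-/tri- multipliers.
Putting it together: 6-ethyl-8-methyldec-4-en-3-one.

6-ethyl-8-methyldec-4-en-3-one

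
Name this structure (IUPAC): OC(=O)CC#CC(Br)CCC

The longest chain bearing the –COOH group and the multiple bond is 8 carbons long (octane).
The principal characteristic group is a carboxylic acid (terminal –COOH), named with the suffix -oic acid.
There is one C≡C triple bond, indicated by the ending -yne.
Number the chain so that the carboxylic acid carbon is C-1 by definition.
That gives the triple bond between C-3 and C-4; a bromo group at C-5.
Assembling the pieces gives 5-bromooct-3-ynoic acid.

5-bromooct-3-ynoic acid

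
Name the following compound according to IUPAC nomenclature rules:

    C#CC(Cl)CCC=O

4-chlorohex-5-ynal

The longest chain bearing the –CHO group and the multiple bond is 6 carbons long (hexane).
The principal characteristic group is an aldehyde (terminal –CHO), named with the suffix -al.
The chain contains a C≡C triple bond, so the unsaturation ending is -yne.
Choose the numbering such that the aldehyde carbon is C-1 by definition.
This places the triple bond between C-5 and C-6; a chloro group at C-4.
Assembling the pieces gives 4-chlorohex-5-ynal.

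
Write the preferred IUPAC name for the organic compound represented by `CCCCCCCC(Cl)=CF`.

2-chloro-1-fluoronon-1-ene

The longest carbon chain that includes the multiple bond has 9 carbons, so the parent hydride is nonane.
There is one C=C double bond, indicated by the ending -ene.
Choose the numbering such that numbering from this end puts the double bond at C-1 rather than C-8.
That gives the double bond between C-1 and C-2; a chloro group at C-2; a fluoro group at C-1.
Substituent prefixes are cited in alphabetical order (multiplying prefixes like di-/tri- are ignored for ordering).
Putting it together: 2-chloro-1-fluoronon-1-ene.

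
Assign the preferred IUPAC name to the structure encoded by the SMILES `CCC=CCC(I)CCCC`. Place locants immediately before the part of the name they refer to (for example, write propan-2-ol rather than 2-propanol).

Counting along the main chain through the multiple bond gives 10 carbons: the parent is decane.
The chain contains a C=C double bond, so the unsaturation ending is -ene.
Number the chain so that numbering from this end puts the double bond at C-3 rather than C-7.
That gives the double bond between C-3 and C-4; an iodo group at C-6.
Putting it together: 6-iododec-3-ene.

6-iododec-3-ene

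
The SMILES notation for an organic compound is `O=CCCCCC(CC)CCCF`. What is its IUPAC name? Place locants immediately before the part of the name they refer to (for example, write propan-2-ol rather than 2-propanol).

Counting along the main chain through the –CHO group gives 9 carbons: the parent is nonane.
The highest-priority functional group is an aldehyde (terminal –CHO), so the name ends in -al.
The numbering direction is chosen so that the aldehyde carbon is C-1 by definition.
This places an ethyl group at C-6; a fluoro group at C-9.
The substituents are ordered alphabetically, ignoring any di-/tri- multipliers.
Assembling the pieces gives 6-ethyl-9-fluorononanal.

6-ethyl-9-fluorononanal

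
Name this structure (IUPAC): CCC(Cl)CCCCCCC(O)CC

10-chlorododecan-3-ol

The longest chain bearing the –OH group is 12 carbons long (dodecane).
An alcohol (–OH) is the principal characteristic group, giving the suffix -ol.
The numbering direction is chosen so that numbering from this end puts the hydroxyl group at C-3 rather than C-10.
This places the hydroxyl at C-3; a chloro group at C-10.
Assembling the pieces gives 10-chlorododecan-3-ol.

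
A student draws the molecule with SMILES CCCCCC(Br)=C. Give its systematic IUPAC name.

2-bromohept-1-ene

The longest chain bearing the multiple bond is 7 carbons long (heptane).
The chain contains a C=C double bond, so the unsaturation ending is -ene.
Choose the numbering such that numbering from this end puts the double bond at C-1 rather than C-6.
This places the double bond between C-1 and C-2; a bromo group at C-2.
Putting it together: 2-bromohept-1-ene.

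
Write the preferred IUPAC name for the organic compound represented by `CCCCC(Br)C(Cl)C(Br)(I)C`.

The longest carbon chain is 8 atoms: the parent is octane.
Number the chain so that the substituent locant set {2,2,3,4} is lower than {5,6,7,7} at the first point of difference.
With this numbering: bromo groups at C-2 and C-4; a chloro group at C-3; an iodo group at C-2.
The substituents are ordered alphabetically, ignoring any di-/tri- multipliers.
Assembling the pieces gives 2,4-dibromo-3-chloro-2-iodooctane.

2,4-dibromo-3-chloro-2-iodooctane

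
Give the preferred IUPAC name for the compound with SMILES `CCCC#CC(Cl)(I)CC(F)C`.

The longest chain bearing the multiple bond is 9 carbons long (nonane).
The chain contains a C≡C triple bond, so the unsaturation ending is -yne.
Number the chain so that numbering from this end puts the triple bond at C-4 rather than C-5.
With this numbering: the triple bond between C-4 and C-5; a chloro group at C-6; a fluoro group at C-8; an iodo group at C-6.
The substituents are ordered alphabetically, ignoring any di-/tri- multipliers.
Assembling the pieces gives 6-chloro-8-fluoro-6-iodonon-4-yne.

6-chloro-8-fluoro-6-iodonon-4-yne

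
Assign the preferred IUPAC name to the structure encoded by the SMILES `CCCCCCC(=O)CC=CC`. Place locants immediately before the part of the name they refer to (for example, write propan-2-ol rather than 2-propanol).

undec-2-en-5-one

The longest carbon chain that includes the carbonyl and the multiple bond has 11 carbons, so the parent hydride is undecane.
The principal characteristic group is a ketone (C=O on an internal carbon), named with the suffix -one.
A C=C double bond in the chain gives the infix -ene-.
Number the chain so that numbering from this end puts the carbonyl group at C-5 rather than C-7.
With this numbering: the carbonyl at C-5; the double bond between C-2 and C-3.
The name is undec-2-en-5-one.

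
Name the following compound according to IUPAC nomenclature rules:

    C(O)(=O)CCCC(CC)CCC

Counting along the main chain through the –COOH group gives 8 carbons: the parent is octane.
The principal characteristic group is a carboxylic acid (terminal –COOH), named with the suffix -oic acid.
Number the chain so that the carboxylic acid carbon is C-1 by definition.
This places an ethyl group at C-5.
The name is 5-ethyloctanoic acid.

5-ethyloctanoic acid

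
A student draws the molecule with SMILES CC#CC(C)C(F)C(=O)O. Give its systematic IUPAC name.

2-fluoro-3-methylhex-4-ynoic acid

Counting along the main chain through the –COOH group and the multiple bond gives 6 carbons: the parent is hexane.
The highest-priority functional group is a carboxylic acid (terminal –COOH), so the name ends in -oic acid.
A C≡C triple bond in the chain gives the infix -yne-.
Number the chain so that the carboxylic acid carbon is C-1 by definition.
That gives the triple bond between C-4 and C-5; a fluoro group at C-2; a methyl group at C-3.
Prefixes are listed alphabetically: fluoro, methyl.
The name is 2-fluoro-3-methylhex-4-ynoic acid.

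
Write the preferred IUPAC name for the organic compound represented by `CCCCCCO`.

Counting along the main chain through the –OH group gives 6 carbons: the parent is hexane.
The principal characteristic group is an alcohol (–OH), named with the suffix -ol.
Choose the numbering such that numbering from this end puts the hydroxyl group at C-1 rather than C-6.
With this numbering: the hydroxyl at C-1.
Assembling the pieces gives hexan-1-ol.

hexan-1-ol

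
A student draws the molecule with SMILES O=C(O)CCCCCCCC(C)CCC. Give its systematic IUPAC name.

9-methyldodecanoic acid

The longest carbon chain that includes the –COOH group has 12 carbons, so the parent hydride is dodecane.
The principal characteristic group is a carboxylic acid (terminal –COOH), named with the suffix -oic acid.
The numbering direction is chosen so that the carboxylic acid carbon is C-1 by definition.
That gives a methyl group at C-9.
Putting it together: 9-methyldodecanoic acid.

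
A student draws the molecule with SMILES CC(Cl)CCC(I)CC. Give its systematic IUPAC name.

2-chloro-5-iodoheptane

The parent chain contains 7 carbons (heptane).
The numbering direction is chosen so that the substituent locant set {2,5} is lower than {3,6} at the first point of difference.
This places a chloro group at C-2; an iodo group at C-5.
Substituent prefixes are cited in alphabetical order (multiplying prefixes like di-/tri- are ignored for ordering).
The name is 2-chloro-5-iodoheptane.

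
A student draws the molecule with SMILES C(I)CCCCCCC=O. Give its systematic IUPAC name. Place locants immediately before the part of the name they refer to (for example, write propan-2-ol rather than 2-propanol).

The longest chain bearing the –CHO group is 8 carbons long (octane).
The highest-priority functional group is an aldehyde (terminal –CHO), so the name ends in -al.
The numbering direction is chosen so that the aldehyde carbon is C-1 by definition.
This places an iodo group at C-8.
Putting it together: 8-iodooctanal.

8-iodooctanal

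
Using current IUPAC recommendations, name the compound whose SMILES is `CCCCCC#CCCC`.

The longest carbon chain that includes the multiple bond has 10 carbons, so the parent hydride is decane.
A C≡C triple bond in the chain gives the infix -yne-.
Number the chain so that numbering from this end puts the triple bond at C-4 rather than C-6.
With this numbering: the triple bond between C-4 and C-5.
Assembling the pieces gives dec-4-yne.

dec-4-yne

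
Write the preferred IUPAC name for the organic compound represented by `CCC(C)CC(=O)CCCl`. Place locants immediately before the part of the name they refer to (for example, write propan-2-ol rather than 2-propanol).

1-chloro-5-methylheptan-3-one

Counting along the main chain through the carbonyl gives 7 carbons: the parent is heptane.
The highest-priority functional group is a ketone (C=O on an internal carbon), so the name ends in -one.
Number the chain so that numbering from this end puts the carbonyl group at C-3 rather than C-5.
That gives the carbonyl at C-3; a chloro group at C-1; a methyl group at C-5.
Prefixes are listed alphabetically: chloro, methyl.
Assembling the pieces gives 1-chloro-5-methylheptan-3-one.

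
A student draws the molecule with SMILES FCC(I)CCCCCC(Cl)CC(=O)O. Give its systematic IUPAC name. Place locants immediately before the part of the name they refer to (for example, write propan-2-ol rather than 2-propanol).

Counting along the main chain through the –COOH group gives 10 carbons: the parent is decane.
The principal characteristic group is a carboxylic acid (terminal –COOH), named with the suffix -oic acid.
The numbering direction is chosen so that the carboxylic acid carbon is C-1 by definition.
This places a chloro group at C-3; a fluoro group at C-10; an iodo group at C-9.
Substituent prefixes are cited in alphabetical order (multiplying prefixes like di-/tri- are ignored for ordering).
Putting it together: 3-chloro-10-fluoro-9-iododecanoic acid.

3-chloro-10-fluoro-9-iododecanoic acid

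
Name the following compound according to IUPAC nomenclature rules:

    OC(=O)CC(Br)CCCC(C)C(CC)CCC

The longest chain bearing the –COOH group is 11 carbons long (undecane).
The principal characteristic group is a carboxylic acid (terminal –COOH), named with the suffix -oic acid.
Number the chain so that the carboxylic acid carbon is C-1 by definition.
That gives a bromo group at C-3; an ethyl group at C-8; a methyl group at C-7.
Prefixes are listed alphabetically: bromo, ethyl, methyl.
Assembling the pieces gives 3-bromo-8-ethyl-7-methylundecanoic acid.

3-bromo-8-ethyl-7-methylundecanoic acid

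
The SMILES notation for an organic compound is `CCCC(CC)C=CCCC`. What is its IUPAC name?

6-ethylnon-4-ene

The longest chain bearing the multiple bond is 9 carbons long (nonane).
A C=C double bond in the chain gives the infix -ene-.
Choose the numbering such that numbering from this end puts the double bond at C-4 rather than C-5.
That gives the double bond between C-4 and C-5; an ethyl group at C-6.
Putting it together: 6-ethylnon-4-ene.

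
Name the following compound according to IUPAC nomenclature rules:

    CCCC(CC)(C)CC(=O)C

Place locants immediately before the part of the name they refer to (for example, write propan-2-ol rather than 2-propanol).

The longest chain bearing the carbonyl is 7 carbons long (heptane).
A ketone (C=O on an internal carbon) is the principal characteristic group, giving the suffix -one.
The numbering direction is chosen so that numbering from this end puts the carbonyl group at C-2 rather than C-6.
With this numbering: the carbonyl at C-2; an ethyl group at C-4; a methyl group at C-4.
The substituents are ordered alphabetically, ignoring any di-/tri- multipliers.
Assembling the pieces gives 4-ethyl-4-methylheptan-2-one.

4-ethyl-4-methylheptan-2-one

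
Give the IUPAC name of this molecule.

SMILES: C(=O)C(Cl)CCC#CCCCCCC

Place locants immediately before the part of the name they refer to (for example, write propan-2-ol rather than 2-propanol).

2-chlorododec-5-ynal

The longest chain bearing the –CHO group and the multiple bond is 12 carbons long (dodecane).
The principal characteristic group is an aldehyde (terminal –CHO), named with the suffix -al.
The chain contains a C≡C triple bond, so the unsaturation ending is -yne.
Choose the numbering such that the aldehyde carbon is C-1 by definition.
That gives the triple bond between C-5 and C-6; a chloro group at C-2.
Putting it together: 2-chlorododec-5-ynal.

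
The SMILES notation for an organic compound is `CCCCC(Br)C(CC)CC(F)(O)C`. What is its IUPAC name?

The longest carbon chain that includes the –OH group has 9 carbons, so the parent hydride is nonane.
The highest-priority functional group is an alcohol (–OH), so the name ends in -ol.
Number the chain so that numbering from this end puts the hydroxyl group at C-2 rather than C-8.
This places the hydroxyl at C-2; a bromo group at C-5; an ethyl group at C-4; a fluoro group at C-2.
Prefixes are listed alphabetically: bromo, ethyl, fluoro.
Putting it together: 5-bromo-4-ethyl-2-fluorononan-2-ol.

5-bromo-4-ethyl-2-fluorononan-2-ol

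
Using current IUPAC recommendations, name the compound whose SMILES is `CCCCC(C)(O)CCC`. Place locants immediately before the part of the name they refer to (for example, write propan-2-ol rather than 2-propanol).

The longest carbon chain that includes the –OH group has 8 carbons, so the parent hydride is octane.
An alcohol (–OH) is the principal characteristic group, giving the suffix -ol.
Number the chain so that numbering from this end puts the hydroxyl group at C-4 rather than C-5.
This places the hydroxyl at C-4; a methyl group at C-4.
Putting it together: 4-methyloctan-4-ol.

4-methyloctan-4-ol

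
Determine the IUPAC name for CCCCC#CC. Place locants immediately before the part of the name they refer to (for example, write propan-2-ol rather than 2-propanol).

The longest carbon chain that includes the multiple bond has 7 carbons, so the parent hydride is heptane.
A C≡C triple bond in the chain gives the infix -yne-.
Number the chain so that numbering from this end puts the triple bond at C-2 rather than C-5.
That gives the triple bond between C-2 and C-3.
The name is hept-2-yne.

hept-2-yne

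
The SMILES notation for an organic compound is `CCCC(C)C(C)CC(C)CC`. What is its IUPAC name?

The parent chain contains 9 carbons (nonane).
Choose the numbering such that the substituent locant set {3,5,6} is lower than {4,5,7} at the first point of difference.
That gives methyl groups at C-3 and C-5 and C-6.
Putting it together: 3,5,6-trimethylnonane.

3,5,6-trimethylnonane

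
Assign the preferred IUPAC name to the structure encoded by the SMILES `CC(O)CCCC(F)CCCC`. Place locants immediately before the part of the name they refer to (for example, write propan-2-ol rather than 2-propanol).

The longest carbon chain that includes the –OH group has 10 carbons, so the parent hydride is decane.
The principal characteristic group is an alcohol (–OH), named with the suffix -ol.
Number the chain so that numbering from this end puts the hydroxyl group at C-2 rather than C-9.
That gives the hydroxyl at C-2; a fluoro group at C-6.
Putting it together: 6-fluorodecan-2-ol.

6-fluorodecan-2-ol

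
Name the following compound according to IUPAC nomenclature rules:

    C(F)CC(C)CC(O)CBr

Counting along the main chain through the –OH group gives 6 carbons: the parent is hexane.
The highest-priority functional group is an alcohol (–OH), so the name ends in -ol.
The numbering direction is chosen so that numbering from this end puts the hydroxyl group at C-2 rather than C-5.
With this numbering: the hydroxyl at C-2; a bromo group at C-1; a fluoro group at C-6; a methyl group at C-4.
Substituent prefixes are cited in alphabetical order (multiplying prefixes like di-/tri- are ignored for ordering).
The name is 1-bromo-6-fluoro-4-methylhexan-2-ol.

1-bromo-6-fluoro-4-methylhexan-2-ol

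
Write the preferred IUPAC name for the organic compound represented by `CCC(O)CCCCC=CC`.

Counting along the main chain through the –OH group and the multiple bond gives 10 carbons: the parent is decane.
The principal characteristic group is an alcohol (–OH), named with the suffix -ol.
A C=C double bond in the chain gives the infix -ene-.
The numbering direction is chosen so that numbering from this end puts the hydroxyl group at C-3 rather than C-8.
With this numbering: the hydroxyl at C-3; the double bond between C-8 and C-9.
The name is dec-8-en-3-ol.

dec-8-en-3-ol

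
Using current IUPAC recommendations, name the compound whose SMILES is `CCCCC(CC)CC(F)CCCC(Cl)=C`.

2-chloro-8-ethyl-6-fluorododec-1-ene

Counting along the main chain through the multiple bond gives 12 carbons: the parent is dodecane.
There is one C=C double bond, indicated by the ending -ene.
Choose the numbering such that numbering from this end puts the double bond at C-1 rather than C-11.
This places the double bond between C-1 and C-2; a chloro group at C-2; an ethyl group at C-8; a fluoro group at C-6.
Substituent prefixes are cited in alphabetical order (multiplying prefixes like di-/tri- are ignored for ordering).
Assembling the pieces gives 2-chloro-8-ethyl-6-fluorododec-1-ene.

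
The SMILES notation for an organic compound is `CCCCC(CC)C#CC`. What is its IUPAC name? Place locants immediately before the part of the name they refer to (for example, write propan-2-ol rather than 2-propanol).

The longest carbon chain that includes the multiple bond has 8 carbons, so the parent hydride is octane.
A C≡C triple bond in the chain gives the infix -yne-.
Number the chain so that numbering from this end puts the triple bond at C-2 rather than C-6.
This places the triple bond between C-2 and C-3; an ethyl group at C-4.
The name is 4-ethyloct-2-yne.

4-ethyloct-2-yne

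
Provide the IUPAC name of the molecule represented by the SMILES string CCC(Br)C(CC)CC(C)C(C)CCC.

3-bromo-4-ethyl-6,7-dimethyldecane

The longest continuous carbon chain has 10 atoms, so the parent hydride is decane.
Choose the numbering such that the substituent locant set {3,4,6,7} is lower than {4,5,7,8} at the first point of difference.
That gives a bromo group at C-3; an ethyl group at C-4; methyl groups at C-6 and C-7.
Prefixes are listed alphabetically: bromo, ethyl, methyl.
Putting it together: 3-bromo-4-ethyl-6,7-dimethyldecane.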